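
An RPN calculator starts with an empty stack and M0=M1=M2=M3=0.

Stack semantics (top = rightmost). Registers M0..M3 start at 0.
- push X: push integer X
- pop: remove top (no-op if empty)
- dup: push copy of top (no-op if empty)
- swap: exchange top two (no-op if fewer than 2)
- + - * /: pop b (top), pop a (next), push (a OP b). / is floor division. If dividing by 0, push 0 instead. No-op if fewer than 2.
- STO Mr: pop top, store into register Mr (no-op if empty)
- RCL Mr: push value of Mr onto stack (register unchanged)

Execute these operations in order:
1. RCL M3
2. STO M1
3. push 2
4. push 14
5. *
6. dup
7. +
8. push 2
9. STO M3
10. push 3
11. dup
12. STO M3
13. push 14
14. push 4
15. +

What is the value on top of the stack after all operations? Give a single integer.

Answer: 18

Derivation:
After op 1 (RCL M3): stack=[0] mem=[0,0,0,0]
After op 2 (STO M1): stack=[empty] mem=[0,0,0,0]
After op 3 (push 2): stack=[2] mem=[0,0,0,0]
After op 4 (push 14): stack=[2,14] mem=[0,0,0,0]
After op 5 (*): stack=[28] mem=[0,0,0,0]
After op 6 (dup): stack=[28,28] mem=[0,0,0,0]
After op 7 (+): stack=[56] mem=[0,0,0,0]
After op 8 (push 2): stack=[56,2] mem=[0,0,0,0]
After op 9 (STO M3): stack=[56] mem=[0,0,0,2]
After op 10 (push 3): stack=[56,3] mem=[0,0,0,2]
After op 11 (dup): stack=[56,3,3] mem=[0,0,0,2]
After op 12 (STO M3): stack=[56,3] mem=[0,0,0,3]
After op 13 (push 14): stack=[56,3,14] mem=[0,0,0,3]
After op 14 (push 4): stack=[56,3,14,4] mem=[0,0,0,3]
After op 15 (+): stack=[56,3,18] mem=[0,0,0,3]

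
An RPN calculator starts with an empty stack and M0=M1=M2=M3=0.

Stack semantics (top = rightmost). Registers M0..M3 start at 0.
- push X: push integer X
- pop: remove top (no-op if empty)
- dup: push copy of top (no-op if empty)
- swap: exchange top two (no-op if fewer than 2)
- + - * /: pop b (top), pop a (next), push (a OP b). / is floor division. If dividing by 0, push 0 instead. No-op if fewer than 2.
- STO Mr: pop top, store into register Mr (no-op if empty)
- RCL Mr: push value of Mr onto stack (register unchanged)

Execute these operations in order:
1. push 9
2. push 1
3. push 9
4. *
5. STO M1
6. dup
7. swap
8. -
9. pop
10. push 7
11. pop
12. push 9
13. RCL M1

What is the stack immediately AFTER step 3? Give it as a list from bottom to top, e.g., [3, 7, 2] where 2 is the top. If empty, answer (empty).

After op 1 (push 9): stack=[9] mem=[0,0,0,0]
After op 2 (push 1): stack=[9,1] mem=[0,0,0,0]
After op 3 (push 9): stack=[9,1,9] mem=[0,0,0,0]

[9, 1, 9]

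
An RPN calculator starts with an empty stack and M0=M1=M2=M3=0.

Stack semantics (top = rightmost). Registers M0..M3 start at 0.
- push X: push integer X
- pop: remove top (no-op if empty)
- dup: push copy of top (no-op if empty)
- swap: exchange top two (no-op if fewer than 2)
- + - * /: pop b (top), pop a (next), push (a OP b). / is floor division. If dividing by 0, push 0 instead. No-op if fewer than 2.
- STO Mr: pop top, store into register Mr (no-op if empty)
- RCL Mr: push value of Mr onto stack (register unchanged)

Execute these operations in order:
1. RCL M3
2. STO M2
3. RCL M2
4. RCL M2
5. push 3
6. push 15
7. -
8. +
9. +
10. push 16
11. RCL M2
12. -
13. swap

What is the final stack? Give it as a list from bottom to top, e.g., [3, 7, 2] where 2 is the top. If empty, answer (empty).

After op 1 (RCL M3): stack=[0] mem=[0,0,0,0]
After op 2 (STO M2): stack=[empty] mem=[0,0,0,0]
After op 3 (RCL M2): stack=[0] mem=[0,0,0,0]
After op 4 (RCL M2): stack=[0,0] mem=[0,0,0,0]
After op 5 (push 3): stack=[0,0,3] mem=[0,0,0,0]
After op 6 (push 15): stack=[0,0,3,15] mem=[0,0,0,0]
After op 7 (-): stack=[0,0,-12] mem=[0,0,0,0]
After op 8 (+): stack=[0,-12] mem=[0,0,0,0]
After op 9 (+): stack=[-12] mem=[0,0,0,0]
After op 10 (push 16): stack=[-12,16] mem=[0,0,0,0]
After op 11 (RCL M2): stack=[-12,16,0] mem=[0,0,0,0]
After op 12 (-): stack=[-12,16] mem=[0,0,0,0]
After op 13 (swap): stack=[16,-12] mem=[0,0,0,0]

Answer: [16, -12]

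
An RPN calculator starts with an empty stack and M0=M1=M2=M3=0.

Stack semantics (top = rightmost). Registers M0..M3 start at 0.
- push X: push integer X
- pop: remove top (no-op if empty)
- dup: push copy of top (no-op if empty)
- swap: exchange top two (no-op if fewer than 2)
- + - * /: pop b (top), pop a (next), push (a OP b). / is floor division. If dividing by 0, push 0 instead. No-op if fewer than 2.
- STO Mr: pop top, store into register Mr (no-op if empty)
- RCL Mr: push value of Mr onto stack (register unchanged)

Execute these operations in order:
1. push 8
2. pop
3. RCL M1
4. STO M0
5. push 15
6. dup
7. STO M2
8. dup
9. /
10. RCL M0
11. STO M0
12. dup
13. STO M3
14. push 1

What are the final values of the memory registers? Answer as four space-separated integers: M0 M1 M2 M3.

After op 1 (push 8): stack=[8] mem=[0,0,0,0]
After op 2 (pop): stack=[empty] mem=[0,0,0,0]
After op 3 (RCL M1): stack=[0] mem=[0,0,0,0]
After op 4 (STO M0): stack=[empty] mem=[0,0,0,0]
After op 5 (push 15): stack=[15] mem=[0,0,0,0]
After op 6 (dup): stack=[15,15] mem=[0,0,0,0]
After op 7 (STO M2): stack=[15] mem=[0,0,15,0]
After op 8 (dup): stack=[15,15] mem=[0,0,15,0]
After op 9 (/): stack=[1] mem=[0,0,15,0]
After op 10 (RCL M0): stack=[1,0] mem=[0,0,15,0]
After op 11 (STO M0): stack=[1] mem=[0,0,15,0]
After op 12 (dup): stack=[1,1] mem=[0,0,15,0]
After op 13 (STO M3): stack=[1] mem=[0,0,15,1]
After op 14 (push 1): stack=[1,1] mem=[0,0,15,1]

Answer: 0 0 15 1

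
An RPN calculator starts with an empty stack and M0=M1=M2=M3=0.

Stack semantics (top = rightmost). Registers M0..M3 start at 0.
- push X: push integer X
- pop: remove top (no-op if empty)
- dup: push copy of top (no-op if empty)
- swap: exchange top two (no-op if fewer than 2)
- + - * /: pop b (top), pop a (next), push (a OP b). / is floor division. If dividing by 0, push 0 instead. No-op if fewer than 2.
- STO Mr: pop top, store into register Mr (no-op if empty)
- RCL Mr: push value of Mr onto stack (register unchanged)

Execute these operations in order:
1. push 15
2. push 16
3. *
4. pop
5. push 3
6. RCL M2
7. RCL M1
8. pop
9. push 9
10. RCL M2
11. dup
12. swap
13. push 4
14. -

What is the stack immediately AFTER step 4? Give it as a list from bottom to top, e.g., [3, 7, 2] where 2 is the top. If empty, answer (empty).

After op 1 (push 15): stack=[15] mem=[0,0,0,0]
After op 2 (push 16): stack=[15,16] mem=[0,0,0,0]
After op 3 (*): stack=[240] mem=[0,0,0,0]
After op 4 (pop): stack=[empty] mem=[0,0,0,0]

(empty)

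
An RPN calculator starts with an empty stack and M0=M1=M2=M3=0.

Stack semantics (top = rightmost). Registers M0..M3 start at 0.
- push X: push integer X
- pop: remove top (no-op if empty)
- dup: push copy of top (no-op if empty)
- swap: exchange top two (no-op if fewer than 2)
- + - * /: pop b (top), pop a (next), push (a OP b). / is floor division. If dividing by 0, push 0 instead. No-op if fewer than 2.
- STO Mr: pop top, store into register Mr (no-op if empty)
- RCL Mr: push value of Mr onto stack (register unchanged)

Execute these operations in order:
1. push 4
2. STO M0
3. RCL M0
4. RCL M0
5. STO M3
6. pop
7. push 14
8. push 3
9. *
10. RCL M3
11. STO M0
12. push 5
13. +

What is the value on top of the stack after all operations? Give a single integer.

Answer: 47

Derivation:
After op 1 (push 4): stack=[4] mem=[0,0,0,0]
After op 2 (STO M0): stack=[empty] mem=[4,0,0,0]
After op 3 (RCL M0): stack=[4] mem=[4,0,0,0]
After op 4 (RCL M0): stack=[4,4] mem=[4,0,0,0]
After op 5 (STO M3): stack=[4] mem=[4,0,0,4]
After op 6 (pop): stack=[empty] mem=[4,0,0,4]
After op 7 (push 14): stack=[14] mem=[4,0,0,4]
After op 8 (push 3): stack=[14,3] mem=[4,0,0,4]
After op 9 (*): stack=[42] mem=[4,0,0,4]
After op 10 (RCL M3): stack=[42,4] mem=[4,0,0,4]
After op 11 (STO M0): stack=[42] mem=[4,0,0,4]
After op 12 (push 5): stack=[42,5] mem=[4,0,0,4]
After op 13 (+): stack=[47] mem=[4,0,0,4]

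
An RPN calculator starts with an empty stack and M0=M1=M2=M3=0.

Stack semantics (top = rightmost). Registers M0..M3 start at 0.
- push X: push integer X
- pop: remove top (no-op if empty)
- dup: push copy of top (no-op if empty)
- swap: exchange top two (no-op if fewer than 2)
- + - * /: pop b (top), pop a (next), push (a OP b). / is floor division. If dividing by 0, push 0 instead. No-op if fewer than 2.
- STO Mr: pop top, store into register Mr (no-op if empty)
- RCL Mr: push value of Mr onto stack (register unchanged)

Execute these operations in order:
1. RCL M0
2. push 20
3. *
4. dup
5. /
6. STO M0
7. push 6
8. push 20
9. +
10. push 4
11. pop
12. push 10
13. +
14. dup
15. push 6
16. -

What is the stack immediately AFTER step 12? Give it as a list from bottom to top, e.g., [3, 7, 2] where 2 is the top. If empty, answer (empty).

After op 1 (RCL M0): stack=[0] mem=[0,0,0,0]
After op 2 (push 20): stack=[0,20] mem=[0,0,0,0]
After op 3 (*): stack=[0] mem=[0,0,0,0]
After op 4 (dup): stack=[0,0] mem=[0,0,0,0]
After op 5 (/): stack=[0] mem=[0,0,0,0]
After op 6 (STO M0): stack=[empty] mem=[0,0,0,0]
After op 7 (push 6): stack=[6] mem=[0,0,0,0]
After op 8 (push 20): stack=[6,20] mem=[0,0,0,0]
After op 9 (+): stack=[26] mem=[0,0,0,0]
After op 10 (push 4): stack=[26,4] mem=[0,0,0,0]
After op 11 (pop): stack=[26] mem=[0,0,0,0]
After op 12 (push 10): stack=[26,10] mem=[0,0,0,0]

[26, 10]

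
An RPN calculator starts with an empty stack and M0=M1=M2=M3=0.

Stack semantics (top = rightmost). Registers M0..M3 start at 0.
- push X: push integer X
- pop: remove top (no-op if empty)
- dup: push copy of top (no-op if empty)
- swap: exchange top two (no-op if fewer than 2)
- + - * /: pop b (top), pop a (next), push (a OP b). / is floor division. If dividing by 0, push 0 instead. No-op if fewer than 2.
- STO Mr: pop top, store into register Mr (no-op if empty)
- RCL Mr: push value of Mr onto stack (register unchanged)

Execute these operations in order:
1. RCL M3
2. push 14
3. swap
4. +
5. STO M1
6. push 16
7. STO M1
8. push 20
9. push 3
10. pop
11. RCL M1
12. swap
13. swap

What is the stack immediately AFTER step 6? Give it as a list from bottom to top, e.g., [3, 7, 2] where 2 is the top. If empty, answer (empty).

After op 1 (RCL M3): stack=[0] mem=[0,0,0,0]
After op 2 (push 14): stack=[0,14] mem=[0,0,0,0]
After op 3 (swap): stack=[14,0] mem=[0,0,0,0]
After op 4 (+): stack=[14] mem=[0,0,0,0]
After op 5 (STO M1): stack=[empty] mem=[0,14,0,0]
After op 6 (push 16): stack=[16] mem=[0,14,0,0]

[16]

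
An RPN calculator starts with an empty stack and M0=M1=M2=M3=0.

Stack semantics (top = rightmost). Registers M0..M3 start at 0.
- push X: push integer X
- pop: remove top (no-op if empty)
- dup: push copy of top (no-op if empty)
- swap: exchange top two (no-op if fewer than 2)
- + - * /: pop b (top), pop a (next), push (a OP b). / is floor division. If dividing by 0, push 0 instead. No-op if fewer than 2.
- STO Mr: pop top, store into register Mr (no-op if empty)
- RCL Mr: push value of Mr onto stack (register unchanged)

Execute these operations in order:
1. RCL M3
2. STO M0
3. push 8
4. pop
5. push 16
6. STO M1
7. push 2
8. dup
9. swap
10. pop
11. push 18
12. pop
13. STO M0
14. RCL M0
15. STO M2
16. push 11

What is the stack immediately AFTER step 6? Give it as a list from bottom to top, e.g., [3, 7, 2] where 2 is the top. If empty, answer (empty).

After op 1 (RCL M3): stack=[0] mem=[0,0,0,0]
After op 2 (STO M0): stack=[empty] mem=[0,0,0,0]
After op 3 (push 8): stack=[8] mem=[0,0,0,0]
After op 4 (pop): stack=[empty] mem=[0,0,0,0]
After op 5 (push 16): stack=[16] mem=[0,0,0,0]
After op 6 (STO M1): stack=[empty] mem=[0,16,0,0]

(empty)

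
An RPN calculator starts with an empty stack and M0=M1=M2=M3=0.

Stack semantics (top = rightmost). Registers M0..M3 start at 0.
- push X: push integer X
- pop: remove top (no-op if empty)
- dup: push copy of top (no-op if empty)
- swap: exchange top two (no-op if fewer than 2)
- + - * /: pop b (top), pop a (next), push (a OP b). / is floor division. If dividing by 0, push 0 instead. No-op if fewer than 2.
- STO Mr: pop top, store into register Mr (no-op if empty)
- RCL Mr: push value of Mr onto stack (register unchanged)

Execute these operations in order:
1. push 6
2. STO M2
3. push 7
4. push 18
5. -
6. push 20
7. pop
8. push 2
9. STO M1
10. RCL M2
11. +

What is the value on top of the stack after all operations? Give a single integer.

After op 1 (push 6): stack=[6] mem=[0,0,0,0]
After op 2 (STO M2): stack=[empty] mem=[0,0,6,0]
After op 3 (push 7): stack=[7] mem=[0,0,6,0]
After op 4 (push 18): stack=[7,18] mem=[0,0,6,0]
After op 5 (-): stack=[-11] mem=[0,0,6,0]
After op 6 (push 20): stack=[-11,20] mem=[0,0,6,0]
After op 7 (pop): stack=[-11] mem=[0,0,6,0]
After op 8 (push 2): stack=[-11,2] mem=[0,0,6,0]
After op 9 (STO M1): stack=[-11] mem=[0,2,6,0]
After op 10 (RCL M2): stack=[-11,6] mem=[0,2,6,0]
After op 11 (+): stack=[-5] mem=[0,2,6,0]

Answer: -5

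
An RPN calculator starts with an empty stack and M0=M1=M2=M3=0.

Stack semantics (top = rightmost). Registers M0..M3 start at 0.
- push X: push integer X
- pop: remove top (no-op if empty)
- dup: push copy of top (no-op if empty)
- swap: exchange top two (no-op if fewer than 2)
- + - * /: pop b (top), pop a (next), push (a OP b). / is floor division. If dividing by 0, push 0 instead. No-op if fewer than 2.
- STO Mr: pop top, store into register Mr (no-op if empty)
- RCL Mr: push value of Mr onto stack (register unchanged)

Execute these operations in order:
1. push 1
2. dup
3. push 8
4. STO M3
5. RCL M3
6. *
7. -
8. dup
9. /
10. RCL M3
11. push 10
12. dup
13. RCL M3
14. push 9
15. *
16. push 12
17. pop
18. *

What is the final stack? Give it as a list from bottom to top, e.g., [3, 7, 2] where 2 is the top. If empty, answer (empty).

After op 1 (push 1): stack=[1] mem=[0,0,0,0]
After op 2 (dup): stack=[1,1] mem=[0,0,0,0]
After op 3 (push 8): stack=[1,1,8] mem=[0,0,0,0]
After op 4 (STO M3): stack=[1,1] mem=[0,0,0,8]
After op 5 (RCL M3): stack=[1,1,8] mem=[0,0,0,8]
After op 6 (*): stack=[1,8] mem=[0,0,0,8]
After op 7 (-): stack=[-7] mem=[0,0,0,8]
After op 8 (dup): stack=[-7,-7] mem=[0,0,0,8]
After op 9 (/): stack=[1] mem=[0,0,0,8]
After op 10 (RCL M3): stack=[1,8] mem=[0,0,0,8]
After op 11 (push 10): stack=[1,8,10] mem=[0,0,0,8]
After op 12 (dup): stack=[1,8,10,10] mem=[0,0,0,8]
After op 13 (RCL M3): stack=[1,8,10,10,8] mem=[0,0,0,8]
After op 14 (push 9): stack=[1,8,10,10,8,9] mem=[0,0,0,8]
After op 15 (*): stack=[1,8,10,10,72] mem=[0,0,0,8]
After op 16 (push 12): stack=[1,8,10,10,72,12] mem=[0,0,0,8]
After op 17 (pop): stack=[1,8,10,10,72] mem=[0,0,0,8]
After op 18 (*): stack=[1,8,10,720] mem=[0,0,0,8]

Answer: [1, 8, 10, 720]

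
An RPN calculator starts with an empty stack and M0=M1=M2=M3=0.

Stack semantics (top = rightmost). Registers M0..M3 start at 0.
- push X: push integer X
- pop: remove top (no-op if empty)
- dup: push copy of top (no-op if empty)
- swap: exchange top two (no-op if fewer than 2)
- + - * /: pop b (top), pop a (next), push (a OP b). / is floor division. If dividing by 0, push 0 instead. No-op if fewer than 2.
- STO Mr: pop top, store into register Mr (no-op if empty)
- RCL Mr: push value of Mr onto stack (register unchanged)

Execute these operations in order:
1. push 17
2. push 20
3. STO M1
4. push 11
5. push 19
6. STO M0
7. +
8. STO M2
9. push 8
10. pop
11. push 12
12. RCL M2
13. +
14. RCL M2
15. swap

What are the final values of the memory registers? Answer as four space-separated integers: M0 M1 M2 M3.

Answer: 19 20 28 0

Derivation:
After op 1 (push 17): stack=[17] mem=[0,0,0,0]
After op 2 (push 20): stack=[17,20] mem=[0,0,0,0]
After op 3 (STO M1): stack=[17] mem=[0,20,0,0]
After op 4 (push 11): stack=[17,11] mem=[0,20,0,0]
After op 5 (push 19): stack=[17,11,19] mem=[0,20,0,0]
After op 6 (STO M0): stack=[17,11] mem=[19,20,0,0]
After op 7 (+): stack=[28] mem=[19,20,0,0]
After op 8 (STO M2): stack=[empty] mem=[19,20,28,0]
After op 9 (push 8): stack=[8] mem=[19,20,28,0]
After op 10 (pop): stack=[empty] mem=[19,20,28,0]
After op 11 (push 12): stack=[12] mem=[19,20,28,0]
After op 12 (RCL M2): stack=[12,28] mem=[19,20,28,0]
After op 13 (+): stack=[40] mem=[19,20,28,0]
After op 14 (RCL M2): stack=[40,28] mem=[19,20,28,0]
After op 15 (swap): stack=[28,40] mem=[19,20,28,0]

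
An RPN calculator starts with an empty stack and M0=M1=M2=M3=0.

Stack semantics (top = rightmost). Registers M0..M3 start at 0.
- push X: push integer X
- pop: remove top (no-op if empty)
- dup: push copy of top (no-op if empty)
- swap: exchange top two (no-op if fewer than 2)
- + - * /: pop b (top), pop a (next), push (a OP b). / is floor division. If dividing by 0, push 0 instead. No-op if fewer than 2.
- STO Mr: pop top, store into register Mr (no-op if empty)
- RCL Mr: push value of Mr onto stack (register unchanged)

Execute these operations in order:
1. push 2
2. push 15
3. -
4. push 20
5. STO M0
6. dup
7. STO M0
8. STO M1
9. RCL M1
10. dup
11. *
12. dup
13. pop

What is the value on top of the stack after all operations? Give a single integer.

After op 1 (push 2): stack=[2] mem=[0,0,0,0]
After op 2 (push 15): stack=[2,15] mem=[0,0,0,0]
After op 3 (-): stack=[-13] mem=[0,0,0,0]
After op 4 (push 20): stack=[-13,20] mem=[0,0,0,0]
After op 5 (STO M0): stack=[-13] mem=[20,0,0,0]
After op 6 (dup): stack=[-13,-13] mem=[20,0,0,0]
After op 7 (STO M0): stack=[-13] mem=[-13,0,0,0]
After op 8 (STO M1): stack=[empty] mem=[-13,-13,0,0]
After op 9 (RCL M1): stack=[-13] mem=[-13,-13,0,0]
After op 10 (dup): stack=[-13,-13] mem=[-13,-13,0,0]
After op 11 (*): stack=[169] mem=[-13,-13,0,0]
After op 12 (dup): stack=[169,169] mem=[-13,-13,0,0]
After op 13 (pop): stack=[169] mem=[-13,-13,0,0]

Answer: 169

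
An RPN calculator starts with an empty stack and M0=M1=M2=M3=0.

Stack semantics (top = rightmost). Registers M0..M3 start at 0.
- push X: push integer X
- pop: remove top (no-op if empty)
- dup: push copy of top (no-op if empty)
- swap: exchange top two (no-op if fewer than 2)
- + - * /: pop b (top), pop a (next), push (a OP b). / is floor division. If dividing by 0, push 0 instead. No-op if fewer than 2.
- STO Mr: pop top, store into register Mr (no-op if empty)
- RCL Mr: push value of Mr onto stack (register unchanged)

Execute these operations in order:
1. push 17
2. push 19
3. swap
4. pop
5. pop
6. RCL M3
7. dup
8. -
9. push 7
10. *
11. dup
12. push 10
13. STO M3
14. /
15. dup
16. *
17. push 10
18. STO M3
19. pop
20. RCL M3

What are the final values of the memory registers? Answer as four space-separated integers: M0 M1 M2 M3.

Answer: 0 0 0 10

Derivation:
After op 1 (push 17): stack=[17] mem=[0,0,0,0]
After op 2 (push 19): stack=[17,19] mem=[0,0,0,0]
After op 3 (swap): stack=[19,17] mem=[0,0,0,0]
After op 4 (pop): stack=[19] mem=[0,0,0,0]
After op 5 (pop): stack=[empty] mem=[0,0,0,0]
After op 6 (RCL M3): stack=[0] mem=[0,0,0,0]
After op 7 (dup): stack=[0,0] mem=[0,0,0,0]
After op 8 (-): stack=[0] mem=[0,0,0,0]
After op 9 (push 7): stack=[0,7] mem=[0,0,0,0]
After op 10 (*): stack=[0] mem=[0,0,0,0]
After op 11 (dup): stack=[0,0] mem=[0,0,0,0]
After op 12 (push 10): stack=[0,0,10] mem=[0,0,0,0]
After op 13 (STO M3): stack=[0,0] mem=[0,0,0,10]
After op 14 (/): stack=[0] mem=[0,0,0,10]
After op 15 (dup): stack=[0,0] mem=[0,0,0,10]
After op 16 (*): stack=[0] mem=[0,0,0,10]
After op 17 (push 10): stack=[0,10] mem=[0,0,0,10]
After op 18 (STO M3): stack=[0] mem=[0,0,0,10]
After op 19 (pop): stack=[empty] mem=[0,0,0,10]
After op 20 (RCL M3): stack=[10] mem=[0,0,0,10]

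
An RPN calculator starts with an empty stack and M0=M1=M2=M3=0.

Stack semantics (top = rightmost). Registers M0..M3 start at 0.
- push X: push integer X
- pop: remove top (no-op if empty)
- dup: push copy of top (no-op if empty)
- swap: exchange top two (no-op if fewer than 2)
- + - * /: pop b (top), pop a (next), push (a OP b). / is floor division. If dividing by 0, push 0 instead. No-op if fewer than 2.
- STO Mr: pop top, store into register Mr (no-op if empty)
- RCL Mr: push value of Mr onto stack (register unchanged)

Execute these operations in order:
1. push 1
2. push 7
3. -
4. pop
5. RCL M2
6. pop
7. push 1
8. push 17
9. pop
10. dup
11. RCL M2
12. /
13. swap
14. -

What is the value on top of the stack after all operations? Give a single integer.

After op 1 (push 1): stack=[1] mem=[0,0,0,0]
After op 2 (push 7): stack=[1,7] mem=[0,0,0,0]
After op 3 (-): stack=[-6] mem=[0,0,0,0]
After op 4 (pop): stack=[empty] mem=[0,0,0,0]
After op 5 (RCL M2): stack=[0] mem=[0,0,0,0]
After op 6 (pop): stack=[empty] mem=[0,0,0,0]
After op 7 (push 1): stack=[1] mem=[0,0,0,0]
After op 8 (push 17): stack=[1,17] mem=[0,0,0,0]
After op 9 (pop): stack=[1] mem=[0,0,0,0]
After op 10 (dup): stack=[1,1] mem=[0,0,0,0]
After op 11 (RCL M2): stack=[1,1,0] mem=[0,0,0,0]
After op 12 (/): stack=[1,0] mem=[0,0,0,0]
After op 13 (swap): stack=[0,1] mem=[0,0,0,0]
After op 14 (-): stack=[-1] mem=[0,0,0,0]

Answer: -1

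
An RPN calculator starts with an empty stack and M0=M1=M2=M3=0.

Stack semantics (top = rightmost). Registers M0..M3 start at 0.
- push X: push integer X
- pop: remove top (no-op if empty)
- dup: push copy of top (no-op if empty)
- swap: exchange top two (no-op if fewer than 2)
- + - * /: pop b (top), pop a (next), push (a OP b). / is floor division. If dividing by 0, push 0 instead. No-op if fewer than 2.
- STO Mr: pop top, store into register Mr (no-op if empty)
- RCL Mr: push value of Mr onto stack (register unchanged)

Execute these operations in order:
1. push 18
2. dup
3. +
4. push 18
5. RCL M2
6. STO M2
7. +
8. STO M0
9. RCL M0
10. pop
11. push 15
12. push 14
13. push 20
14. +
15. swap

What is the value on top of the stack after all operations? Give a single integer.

After op 1 (push 18): stack=[18] mem=[0,0,0,0]
After op 2 (dup): stack=[18,18] mem=[0,0,0,0]
After op 3 (+): stack=[36] mem=[0,0,0,0]
After op 4 (push 18): stack=[36,18] mem=[0,0,0,0]
After op 5 (RCL M2): stack=[36,18,0] mem=[0,0,0,0]
After op 6 (STO M2): stack=[36,18] mem=[0,0,0,0]
After op 7 (+): stack=[54] mem=[0,0,0,0]
After op 8 (STO M0): stack=[empty] mem=[54,0,0,0]
After op 9 (RCL M0): stack=[54] mem=[54,0,0,0]
After op 10 (pop): stack=[empty] mem=[54,0,0,0]
After op 11 (push 15): stack=[15] mem=[54,0,0,0]
After op 12 (push 14): stack=[15,14] mem=[54,0,0,0]
After op 13 (push 20): stack=[15,14,20] mem=[54,0,0,0]
After op 14 (+): stack=[15,34] mem=[54,0,0,0]
After op 15 (swap): stack=[34,15] mem=[54,0,0,0]

Answer: 15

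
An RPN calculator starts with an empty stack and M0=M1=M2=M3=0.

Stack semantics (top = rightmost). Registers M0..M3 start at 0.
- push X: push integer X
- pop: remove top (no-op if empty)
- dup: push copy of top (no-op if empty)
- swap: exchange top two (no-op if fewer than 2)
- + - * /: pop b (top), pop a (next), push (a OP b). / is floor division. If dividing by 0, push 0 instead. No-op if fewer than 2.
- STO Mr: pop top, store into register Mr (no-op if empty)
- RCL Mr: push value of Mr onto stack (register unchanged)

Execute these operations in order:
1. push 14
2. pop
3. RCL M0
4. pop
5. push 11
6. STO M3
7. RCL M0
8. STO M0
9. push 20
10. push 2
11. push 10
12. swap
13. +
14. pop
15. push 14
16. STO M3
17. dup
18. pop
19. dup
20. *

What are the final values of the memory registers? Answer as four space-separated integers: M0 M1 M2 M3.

After op 1 (push 14): stack=[14] mem=[0,0,0,0]
After op 2 (pop): stack=[empty] mem=[0,0,0,0]
After op 3 (RCL M0): stack=[0] mem=[0,0,0,0]
After op 4 (pop): stack=[empty] mem=[0,0,0,0]
After op 5 (push 11): stack=[11] mem=[0,0,0,0]
After op 6 (STO M3): stack=[empty] mem=[0,0,0,11]
After op 7 (RCL M0): stack=[0] mem=[0,0,0,11]
After op 8 (STO M0): stack=[empty] mem=[0,0,0,11]
After op 9 (push 20): stack=[20] mem=[0,0,0,11]
After op 10 (push 2): stack=[20,2] mem=[0,0,0,11]
After op 11 (push 10): stack=[20,2,10] mem=[0,0,0,11]
After op 12 (swap): stack=[20,10,2] mem=[0,0,0,11]
After op 13 (+): stack=[20,12] mem=[0,0,0,11]
After op 14 (pop): stack=[20] mem=[0,0,0,11]
After op 15 (push 14): stack=[20,14] mem=[0,0,0,11]
After op 16 (STO M3): stack=[20] mem=[0,0,0,14]
After op 17 (dup): stack=[20,20] mem=[0,0,0,14]
After op 18 (pop): stack=[20] mem=[0,0,0,14]
After op 19 (dup): stack=[20,20] mem=[0,0,0,14]
After op 20 (*): stack=[400] mem=[0,0,0,14]

Answer: 0 0 0 14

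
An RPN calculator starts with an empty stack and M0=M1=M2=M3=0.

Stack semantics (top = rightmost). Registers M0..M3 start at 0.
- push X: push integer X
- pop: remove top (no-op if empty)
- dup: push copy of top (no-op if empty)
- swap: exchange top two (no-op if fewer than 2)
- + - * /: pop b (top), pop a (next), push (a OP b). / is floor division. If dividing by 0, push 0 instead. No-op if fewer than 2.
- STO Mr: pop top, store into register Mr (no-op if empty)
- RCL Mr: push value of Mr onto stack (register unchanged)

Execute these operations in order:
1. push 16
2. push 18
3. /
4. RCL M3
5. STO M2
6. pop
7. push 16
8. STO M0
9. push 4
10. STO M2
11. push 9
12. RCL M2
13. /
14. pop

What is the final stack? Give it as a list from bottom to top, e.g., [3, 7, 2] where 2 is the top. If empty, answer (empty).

After op 1 (push 16): stack=[16] mem=[0,0,0,0]
After op 2 (push 18): stack=[16,18] mem=[0,0,0,0]
After op 3 (/): stack=[0] mem=[0,0,0,0]
After op 4 (RCL M3): stack=[0,0] mem=[0,0,0,0]
After op 5 (STO M2): stack=[0] mem=[0,0,0,0]
After op 6 (pop): stack=[empty] mem=[0,0,0,0]
After op 7 (push 16): stack=[16] mem=[0,0,0,0]
After op 8 (STO M0): stack=[empty] mem=[16,0,0,0]
After op 9 (push 4): stack=[4] mem=[16,0,0,0]
After op 10 (STO M2): stack=[empty] mem=[16,0,4,0]
After op 11 (push 9): stack=[9] mem=[16,0,4,0]
After op 12 (RCL M2): stack=[9,4] mem=[16,0,4,0]
After op 13 (/): stack=[2] mem=[16,0,4,0]
After op 14 (pop): stack=[empty] mem=[16,0,4,0]

Answer: (empty)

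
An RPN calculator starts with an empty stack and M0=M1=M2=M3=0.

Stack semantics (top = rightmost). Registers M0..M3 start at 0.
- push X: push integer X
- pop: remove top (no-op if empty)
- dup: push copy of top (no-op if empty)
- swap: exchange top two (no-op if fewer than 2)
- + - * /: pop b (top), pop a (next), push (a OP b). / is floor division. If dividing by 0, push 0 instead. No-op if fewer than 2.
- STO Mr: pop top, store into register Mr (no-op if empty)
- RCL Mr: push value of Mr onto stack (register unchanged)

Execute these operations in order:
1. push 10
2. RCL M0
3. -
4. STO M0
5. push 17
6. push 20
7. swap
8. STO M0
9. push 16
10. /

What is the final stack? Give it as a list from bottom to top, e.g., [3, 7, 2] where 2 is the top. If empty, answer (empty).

After op 1 (push 10): stack=[10] mem=[0,0,0,0]
After op 2 (RCL M0): stack=[10,0] mem=[0,0,0,0]
After op 3 (-): stack=[10] mem=[0,0,0,0]
After op 4 (STO M0): stack=[empty] mem=[10,0,0,0]
After op 5 (push 17): stack=[17] mem=[10,0,0,0]
After op 6 (push 20): stack=[17,20] mem=[10,0,0,0]
After op 7 (swap): stack=[20,17] mem=[10,0,0,0]
After op 8 (STO M0): stack=[20] mem=[17,0,0,0]
After op 9 (push 16): stack=[20,16] mem=[17,0,0,0]
After op 10 (/): stack=[1] mem=[17,0,0,0]

Answer: [1]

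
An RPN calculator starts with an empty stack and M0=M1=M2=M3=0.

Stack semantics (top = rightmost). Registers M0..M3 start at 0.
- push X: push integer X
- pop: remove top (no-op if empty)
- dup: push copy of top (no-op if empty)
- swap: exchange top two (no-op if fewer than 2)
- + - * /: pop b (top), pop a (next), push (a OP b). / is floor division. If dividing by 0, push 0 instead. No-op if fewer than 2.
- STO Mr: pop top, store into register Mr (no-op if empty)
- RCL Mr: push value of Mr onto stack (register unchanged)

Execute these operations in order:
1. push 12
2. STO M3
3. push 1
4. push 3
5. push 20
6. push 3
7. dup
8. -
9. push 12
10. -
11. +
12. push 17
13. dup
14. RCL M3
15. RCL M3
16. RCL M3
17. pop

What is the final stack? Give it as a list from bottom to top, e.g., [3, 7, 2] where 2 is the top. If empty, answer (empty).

Answer: [1, 3, 8, 17, 17, 12, 12]

Derivation:
After op 1 (push 12): stack=[12] mem=[0,0,0,0]
After op 2 (STO M3): stack=[empty] mem=[0,0,0,12]
After op 3 (push 1): stack=[1] mem=[0,0,0,12]
After op 4 (push 3): stack=[1,3] mem=[0,0,0,12]
After op 5 (push 20): stack=[1,3,20] mem=[0,0,0,12]
After op 6 (push 3): stack=[1,3,20,3] mem=[0,0,0,12]
After op 7 (dup): stack=[1,3,20,3,3] mem=[0,0,0,12]
After op 8 (-): stack=[1,3,20,0] mem=[0,0,0,12]
After op 9 (push 12): stack=[1,3,20,0,12] mem=[0,0,0,12]
After op 10 (-): stack=[1,3,20,-12] mem=[0,0,0,12]
After op 11 (+): stack=[1,3,8] mem=[0,0,0,12]
After op 12 (push 17): stack=[1,3,8,17] mem=[0,0,0,12]
After op 13 (dup): stack=[1,3,8,17,17] mem=[0,0,0,12]
After op 14 (RCL M3): stack=[1,3,8,17,17,12] mem=[0,0,0,12]
After op 15 (RCL M3): stack=[1,3,8,17,17,12,12] mem=[0,0,0,12]
After op 16 (RCL M3): stack=[1,3,8,17,17,12,12,12] mem=[0,0,0,12]
After op 17 (pop): stack=[1,3,8,17,17,12,12] mem=[0,0,0,12]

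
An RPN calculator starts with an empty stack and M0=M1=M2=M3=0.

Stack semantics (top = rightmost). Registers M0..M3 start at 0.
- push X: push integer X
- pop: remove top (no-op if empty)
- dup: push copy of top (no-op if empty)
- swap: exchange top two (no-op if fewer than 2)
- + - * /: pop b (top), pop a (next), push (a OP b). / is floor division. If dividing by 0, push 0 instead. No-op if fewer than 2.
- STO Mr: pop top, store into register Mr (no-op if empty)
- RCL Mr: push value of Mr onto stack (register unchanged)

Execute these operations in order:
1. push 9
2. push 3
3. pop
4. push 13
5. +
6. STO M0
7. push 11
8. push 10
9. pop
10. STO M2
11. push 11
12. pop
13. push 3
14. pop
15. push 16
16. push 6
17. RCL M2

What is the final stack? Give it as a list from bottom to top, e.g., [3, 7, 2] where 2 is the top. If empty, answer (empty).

Answer: [16, 6, 11]

Derivation:
After op 1 (push 9): stack=[9] mem=[0,0,0,0]
After op 2 (push 3): stack=[9,3] mem=[0,0,0,0]
After op 3 (pop): stack=[9] mem=[0,0,0,0]
After op 4 (push 13): stack=[9,13] mem=[0,0,0,0]
After op 5 (+): stack=[22] mem=[0,0,0,0]
After op 6 (STO M0): stack=[empty] mem=[22,0,0,0]
After op 7 (push 11): stack=[11] mem=[22,0,0,0]
After op 8 (push 10): stack=[11,10] mem=[22,0,0,0]
After op 9 (pop): stack=[11] mem=[22,0,0,0]
After op 10 (STO M2): stack=[empty] mem=[22,0,11,0]
After op 11 (push 11): stack=[11] mem=[22,0,11,0]
After op 12 (pop): stack=[empty] mem=[22,0,11,0]
After op 13 (push 3): stack=[3] mem=[22,0,11,0]
After op 14 (pop): stack=[empty] mem=[22,0,11,0]
After op 15 (push 16): stack=[16] mem=[22,0,11,0]
After op 16 (push 6): stack=[16,6] mem=[22,0,11,0]
After op 17 (RCL M2): stack=[16,6,11] mem=[22,0,11,0]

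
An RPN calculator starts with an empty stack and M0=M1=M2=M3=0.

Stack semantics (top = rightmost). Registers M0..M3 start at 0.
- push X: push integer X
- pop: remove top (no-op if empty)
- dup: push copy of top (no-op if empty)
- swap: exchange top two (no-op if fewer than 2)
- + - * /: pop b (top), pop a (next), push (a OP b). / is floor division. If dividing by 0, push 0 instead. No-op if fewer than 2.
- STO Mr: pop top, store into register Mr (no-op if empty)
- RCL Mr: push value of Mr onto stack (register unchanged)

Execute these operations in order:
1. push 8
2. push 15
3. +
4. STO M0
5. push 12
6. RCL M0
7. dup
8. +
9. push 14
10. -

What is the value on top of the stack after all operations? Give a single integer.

Answer: 32

Derivation:
After op 1 (push 8): stack=[8] mem=[0,0,0,0]
After op 2 (push 15): stack=[8,15] mem=[0,0,0,0]
After op 3 (+): stack=[23] mem=[0,0,0,0]
After op 4 (STO M0): stack=[empty] mem=[23,0,0,0]
After op 5 (push 12): stack=[12] mem=[23,0,0,0]
After op 6 (RCL M0): stack=[12,23] mem=[23,0,0,0]
After op 7 (dup): stack=[12,23,23] mem=[23,0,0,0]
After op 8 (+): stack=[12,46] mem=[23,0,0,0]
After op 9 (push 14): stack=[12,46,14] mem=[23,0,0,0]
After op 10 (-): stack=[12,32] mem=[23,0,0,0]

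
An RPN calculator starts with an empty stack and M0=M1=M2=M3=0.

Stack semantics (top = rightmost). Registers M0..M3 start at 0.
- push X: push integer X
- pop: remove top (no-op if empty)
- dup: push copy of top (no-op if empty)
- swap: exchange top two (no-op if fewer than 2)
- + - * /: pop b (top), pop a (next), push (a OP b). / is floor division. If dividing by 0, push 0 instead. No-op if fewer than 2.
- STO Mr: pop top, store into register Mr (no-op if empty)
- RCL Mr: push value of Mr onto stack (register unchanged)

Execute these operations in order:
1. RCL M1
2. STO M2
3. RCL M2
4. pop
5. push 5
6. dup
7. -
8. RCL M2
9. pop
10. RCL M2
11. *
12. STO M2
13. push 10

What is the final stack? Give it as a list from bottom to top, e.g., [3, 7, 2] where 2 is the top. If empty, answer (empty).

Answer: [10]

Derivation:
After op 1 (RCL M1): stack=[0] mem=[0,0,0,0]
After op 2 (STO M2): stack=[empty] mem=[0,0,0,0]
After op 3 (RCL M2): stack=[0] mem=[0,0,0,0]
After op 4 (pop): stack=[empty] mem=[0,0,0,0]
After op 5 (push 5): stack=[5] mem=[0,0,0,0]
After op 6 (dup): stack=[5,5] mem=[0,0,0,0]
After op 7 (-): stack=[0] mem=[0,0,0,0]
After op 8 (RCL M2): stack=[0,0] mem=[0,0,0,0]
After op 9 (pop): stack=[0] mem=[0,0,0,0]
After op 10 (RCL M2): stack=[0,0] mem=[0,0,0,0]
After op 11 (*): stack=[0] mem=[0,0,0,0]
After op 12 (STO M2): stack=[empty] mem=[0,0,0,0]
After op 13 (push 10): stack=[10] mem=[0,0,0,0]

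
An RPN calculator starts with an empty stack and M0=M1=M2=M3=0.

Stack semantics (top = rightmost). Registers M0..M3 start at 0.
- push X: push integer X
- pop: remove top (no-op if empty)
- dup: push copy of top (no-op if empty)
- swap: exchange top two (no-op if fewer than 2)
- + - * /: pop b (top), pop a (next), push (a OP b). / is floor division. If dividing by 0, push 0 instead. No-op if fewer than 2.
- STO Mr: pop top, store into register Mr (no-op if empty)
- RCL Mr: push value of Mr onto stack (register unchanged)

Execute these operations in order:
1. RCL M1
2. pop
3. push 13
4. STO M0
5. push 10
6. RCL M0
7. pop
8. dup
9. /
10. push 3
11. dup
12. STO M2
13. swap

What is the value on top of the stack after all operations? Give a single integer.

Answer: 1

Derivation:
After op 1 (RCL M1): stack=[0] mem=[0,0,0,0]
After op 2 (pop): stack=[empty] mem=[0,0,0,0]
After op 3 (push 13): stack=[13] mem=[0,0,0,0]
After op 4 (STO M0): stack=[empty] mem=[13,0,0,0]
After op 5 (push 10): stack=[10] mem=[13,0,0,0]
After op 6 (RCL M0): stack=[10,13] mem=[13,0,0,0]
After op 7 (pop): stack=[10] mem=[13,0,0,0]
After op 8 (dup): stack=[10,10] mem=[13,0,0,0]
After op 9 (/): stack=[1] mem=[13,0,0,0]
After op 10 (push 3): stack=[1,3] mem=[13,0,0,0]
After op 11 (dup): stack=[1,3,3] mem=[13,0,0,0]
After op 12 (STO M2): stack=[1,3] mem=[13,0,3,0]
After op 13 (swap): stack=[3,1] mem=[13,0,3,0]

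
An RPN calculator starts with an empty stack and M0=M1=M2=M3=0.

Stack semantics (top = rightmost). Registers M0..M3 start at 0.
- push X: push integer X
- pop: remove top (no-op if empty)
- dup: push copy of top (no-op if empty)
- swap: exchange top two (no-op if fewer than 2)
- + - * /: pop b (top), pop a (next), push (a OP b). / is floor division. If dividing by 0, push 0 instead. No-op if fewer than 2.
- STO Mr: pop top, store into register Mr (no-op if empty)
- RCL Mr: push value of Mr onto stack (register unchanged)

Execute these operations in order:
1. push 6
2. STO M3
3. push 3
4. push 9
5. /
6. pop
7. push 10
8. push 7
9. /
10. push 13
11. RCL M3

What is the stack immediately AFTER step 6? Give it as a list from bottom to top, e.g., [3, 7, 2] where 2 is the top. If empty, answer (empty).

After op 1 (push 6): stack=[6] mem=[0,0,0,0]
After op 2 (STO M3): stack=[empty] mem=[0,0,0,6]
After op 3 (push 3): stack=[3] mem=[0,0,0,6]
After op 4 (push 9): stack=[3,9] mem=[0,0,0,6]
After op 5 (/): stack=[0] mem=[0,0,0,6]
After op 6 (pop): stack=[empty] mem=[0,0,0,6]

(empty)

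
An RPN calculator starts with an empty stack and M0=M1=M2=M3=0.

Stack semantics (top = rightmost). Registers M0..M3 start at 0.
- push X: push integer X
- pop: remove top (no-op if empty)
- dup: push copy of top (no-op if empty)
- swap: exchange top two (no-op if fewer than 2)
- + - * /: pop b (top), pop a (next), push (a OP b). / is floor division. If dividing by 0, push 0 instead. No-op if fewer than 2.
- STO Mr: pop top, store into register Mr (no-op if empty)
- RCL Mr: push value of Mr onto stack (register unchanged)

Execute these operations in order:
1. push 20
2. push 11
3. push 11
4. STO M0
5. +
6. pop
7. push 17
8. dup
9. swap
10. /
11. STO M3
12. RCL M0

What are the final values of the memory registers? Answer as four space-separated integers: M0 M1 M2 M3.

After op 1 (push 20): stack=[20] mem=[0,0,0,0]
After op 2 (push 11): stack=[20,11] mem=[0,0,0,0]
After op 3 (push 11): stack=[20,11,11] mem=[0,0,0,0]
After op 4 (STO M0): stack=[20,11] mem=[11,0,0,0]
After op 5 (+): stack=[31] mem=[11,0,0,0]
After op 6 (pop): stack=[empty] mem=[11,0,0,0]
After op 7 (push 17): stack=[17] mem=[11,0,0,0]
After op 8 (dup): stack=[17,17] mem=[11,0,0,0]
After op 9 (swap): stack=[17,17] mem=[11,0,0,0]
After op 10 (/): stack=[1] mem=[11,0,0,0]
After op 11 (STO M3): stack=[empty] mem=[11,0,0,1]
After op 12 (RCL M0): stack=[11] mem=[11,0,0,1]

Answer: 11 0 0 1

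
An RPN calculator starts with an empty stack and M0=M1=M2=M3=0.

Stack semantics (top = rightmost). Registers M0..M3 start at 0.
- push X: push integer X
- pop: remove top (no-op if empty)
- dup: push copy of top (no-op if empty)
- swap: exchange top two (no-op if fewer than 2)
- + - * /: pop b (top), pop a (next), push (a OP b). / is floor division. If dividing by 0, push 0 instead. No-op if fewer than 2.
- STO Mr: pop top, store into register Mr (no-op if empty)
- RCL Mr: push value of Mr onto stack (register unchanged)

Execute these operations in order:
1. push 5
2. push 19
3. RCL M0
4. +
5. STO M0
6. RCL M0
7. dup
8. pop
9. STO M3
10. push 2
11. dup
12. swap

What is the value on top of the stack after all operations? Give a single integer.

After op 1 (push 5): stack=[5] mem=[0,0,0,0]
After op 2 (push 19): stack=[5,19] mem=[0,0,0,0]
After op 3 (RCL M0): stack=[5,19,0] mem=[0,0,0,0]
After op 4 (+): stack=[5,19] mem=[0,0,0,0]
After op 5 (STO M0): stack=[5] mem=[19,0,0,0]
After op 6 (RCL M0): stack=[5,19] mem=[19,0,0,0]
After op 7 (dup): stack=[5,19,19] mem=[19,0,0,0]
After op 8 (pop): stack=[5,19] mem=[19,0,0,0]
After op 9 (STO M3): stack=[5] mem=[19,0,0,19]
After op 10 (push 2): stack=[5,2] mem=[19,0,0,19]
After op 11 (dup): stack=[5,2,2] mem=[19,0,0,19]
After op 12 (swap): stack=[5,2,2] mem=[19,0,0,19]

Answer: 2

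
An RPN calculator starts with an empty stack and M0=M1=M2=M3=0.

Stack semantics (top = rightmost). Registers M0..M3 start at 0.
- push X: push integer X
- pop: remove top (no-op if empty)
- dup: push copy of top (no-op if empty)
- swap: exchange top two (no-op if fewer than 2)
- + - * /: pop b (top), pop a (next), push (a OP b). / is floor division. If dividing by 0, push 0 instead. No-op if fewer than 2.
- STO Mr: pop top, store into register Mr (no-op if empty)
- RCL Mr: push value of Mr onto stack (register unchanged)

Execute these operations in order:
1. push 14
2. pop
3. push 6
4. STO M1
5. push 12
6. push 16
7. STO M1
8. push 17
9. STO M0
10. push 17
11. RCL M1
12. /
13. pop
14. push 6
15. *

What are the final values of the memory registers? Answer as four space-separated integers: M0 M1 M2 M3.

After op 1 (push 14): stack=[14] mem=[0,0,0,0]
After op 2 (pop): stack=[empty] mem=[0,0,0,0]
After op 3 (push 6): stack=[6] mem=[0,0,0,0]
After op 4 (STO M1): stack=[empty] mem=[0,6,0,0]
After op 5 (push 12): stack=[12] mem=[0,6,0,0]
After op 6 (push 16): stack=[12,16] mem=[0,6,0,0]
After op 7 (STO M1): stack=[12] mem=[0,16,0,0]
After op 8 (push 17): stack=[12,17] mem=[0,16,0,0]
After op 9 (STO M0): stack=[12] mem=[17,16,0,0]
After op 10 (push 17): stack=[12,17] mem=[17,16,0,0]
After op 11 (RCL M1): stack=[12,17,16] mem=[17,16,0,0]
After op 12 (/): stack=[12,1] mem=[17,16,0,0]
After op 13 (pop): stack=[12] mem=[17,16,0,0]
After op 14 (push 6): stack=[12,6] mem=[17,16,0,0]
After op 15 (*): stack=[72] mem=[17,16,0,0]

Answer: 17 16 0 0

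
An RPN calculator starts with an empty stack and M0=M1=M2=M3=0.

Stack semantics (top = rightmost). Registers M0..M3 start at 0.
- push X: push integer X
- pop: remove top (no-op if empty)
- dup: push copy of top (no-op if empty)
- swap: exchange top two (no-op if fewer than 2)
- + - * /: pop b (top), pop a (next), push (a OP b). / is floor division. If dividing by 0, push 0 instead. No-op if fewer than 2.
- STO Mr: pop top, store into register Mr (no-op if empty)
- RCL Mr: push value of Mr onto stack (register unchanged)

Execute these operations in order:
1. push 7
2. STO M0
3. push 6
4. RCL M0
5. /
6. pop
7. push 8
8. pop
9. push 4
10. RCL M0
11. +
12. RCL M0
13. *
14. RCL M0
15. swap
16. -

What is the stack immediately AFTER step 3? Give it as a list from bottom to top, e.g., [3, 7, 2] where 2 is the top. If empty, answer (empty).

After op 1 (push 7): stack=[7] mem=[0,0,0,0]
After op 2 (STO M0): stack=[empty] mem=[7,0,0,0]
After op 3 (push 6): stack=[6] mem=[7,0,0,0]

[6]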